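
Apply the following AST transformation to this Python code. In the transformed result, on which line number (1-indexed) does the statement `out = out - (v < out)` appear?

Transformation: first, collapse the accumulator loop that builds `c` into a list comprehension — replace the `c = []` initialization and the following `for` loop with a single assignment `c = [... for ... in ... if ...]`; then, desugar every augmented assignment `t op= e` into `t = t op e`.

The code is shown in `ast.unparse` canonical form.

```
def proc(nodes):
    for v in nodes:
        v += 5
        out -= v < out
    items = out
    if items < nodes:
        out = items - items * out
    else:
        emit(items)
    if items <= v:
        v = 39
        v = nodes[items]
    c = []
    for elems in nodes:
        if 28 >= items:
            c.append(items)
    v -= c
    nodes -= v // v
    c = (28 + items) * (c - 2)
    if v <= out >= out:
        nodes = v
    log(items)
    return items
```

Transformed code:
def proc(nodes):
    for v in nodes:
        v = v + 5
        out = out - (v < out)
    items = out
    if items < nodes:
        out = items - items * out
    else:
        emit(items)
    if items <= v:
        v = 39
        v = nodes[items]
    c = [items for elems in nodes if 28 >= items]
    v = v - c
    nodes = nodes - v // v
    c = (28 + items) * (c - 2)
    if v <= out >= out:
        nodes = v
    log(items)
    return items

4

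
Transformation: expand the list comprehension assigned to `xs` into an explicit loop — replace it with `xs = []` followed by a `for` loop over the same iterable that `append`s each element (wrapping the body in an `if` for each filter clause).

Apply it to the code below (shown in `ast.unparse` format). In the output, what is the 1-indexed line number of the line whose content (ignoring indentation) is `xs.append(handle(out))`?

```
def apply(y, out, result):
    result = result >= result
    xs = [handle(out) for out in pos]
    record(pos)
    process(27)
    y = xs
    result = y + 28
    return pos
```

5

Transformed code:
def apply(y, out, result):
    result = result >= result
    xs = []
    for out in pos:
        xs.append(handle(out))
    record(pos)
    process(27)
    y = xs
    result = y + 28
    return pos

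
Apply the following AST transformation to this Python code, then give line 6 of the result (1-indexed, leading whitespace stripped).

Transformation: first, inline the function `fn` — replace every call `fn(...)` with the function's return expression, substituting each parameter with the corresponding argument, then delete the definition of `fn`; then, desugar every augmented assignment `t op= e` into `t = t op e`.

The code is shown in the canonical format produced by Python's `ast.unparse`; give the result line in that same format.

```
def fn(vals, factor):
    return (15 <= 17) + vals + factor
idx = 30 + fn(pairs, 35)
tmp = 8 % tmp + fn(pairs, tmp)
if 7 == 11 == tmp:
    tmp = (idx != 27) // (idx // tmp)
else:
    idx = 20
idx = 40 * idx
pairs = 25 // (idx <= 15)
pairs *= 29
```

Transformed code:
idx = 30 + ((15 <= 17) + pairs + 35)
tmp = 8 % tmp + ((15 <= 17) + pairs + tmp)
if 7 == 11 == tmp:
    tmp = (idx != 27) // (idx // tmp)
else:
    idx = 20
idx = 40 * idx
pairs = 25 // (idx <= 15)
pairs = pairs * 29

idx = 20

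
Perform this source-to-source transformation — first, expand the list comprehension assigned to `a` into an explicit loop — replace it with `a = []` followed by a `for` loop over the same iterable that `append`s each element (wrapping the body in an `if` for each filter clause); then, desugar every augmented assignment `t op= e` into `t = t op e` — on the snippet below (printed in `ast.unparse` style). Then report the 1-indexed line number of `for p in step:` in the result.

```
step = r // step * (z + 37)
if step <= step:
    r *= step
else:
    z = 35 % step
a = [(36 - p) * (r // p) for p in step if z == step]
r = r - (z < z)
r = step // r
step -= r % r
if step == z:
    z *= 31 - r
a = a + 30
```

7

Transformed code:
step = r // step * (z + 37)
if step <= step:
    r = r * step
else:
    z = 35 % step
a = []
for p in step:
    if z == step:
        a.append((36 - p) * (r // p))
r = r - (z < z)
r = step // r
step = step - r % r
if step == z:
    z = z * (31 - r)
a = a + 30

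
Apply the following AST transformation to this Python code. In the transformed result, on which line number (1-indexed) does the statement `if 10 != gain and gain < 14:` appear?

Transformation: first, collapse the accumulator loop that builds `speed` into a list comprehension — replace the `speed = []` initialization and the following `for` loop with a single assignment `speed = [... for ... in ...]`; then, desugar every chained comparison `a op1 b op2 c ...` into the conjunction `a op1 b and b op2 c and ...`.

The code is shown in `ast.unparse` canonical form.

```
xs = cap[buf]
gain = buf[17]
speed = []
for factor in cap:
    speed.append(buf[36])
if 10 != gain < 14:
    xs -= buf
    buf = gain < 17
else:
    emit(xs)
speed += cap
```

4

Transformed code:
xs = cap[buf]
gain = buf[17]
speed = [buf[36] for factor in cap]
if 10 != gain and gain < 14:
    xs -= buf
    buf = gain < 17
else:
    emit(xs)
speed += cap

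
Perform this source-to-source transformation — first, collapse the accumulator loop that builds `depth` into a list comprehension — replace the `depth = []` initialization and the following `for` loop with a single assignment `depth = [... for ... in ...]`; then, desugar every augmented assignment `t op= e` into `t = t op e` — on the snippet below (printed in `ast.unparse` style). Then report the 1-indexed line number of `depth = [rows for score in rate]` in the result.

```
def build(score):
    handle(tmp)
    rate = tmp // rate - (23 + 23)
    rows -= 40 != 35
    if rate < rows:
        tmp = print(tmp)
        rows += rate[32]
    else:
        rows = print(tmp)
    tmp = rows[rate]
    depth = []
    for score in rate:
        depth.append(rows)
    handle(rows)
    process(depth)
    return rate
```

Transformed code:
def build(score):
    handle(tmp)
    rate = tmp // rate - (23 + 23)
    rows = rows - (40 != 35)
    if rate < rows:
        tmp = print(tmp)
        rows = rows + rate[32]
    else:
        rows = print(tmp)
    tmp = rows[rate]
    depth = [rows for score in rate]
    handle(rows)
    process(depth)
    return rate

11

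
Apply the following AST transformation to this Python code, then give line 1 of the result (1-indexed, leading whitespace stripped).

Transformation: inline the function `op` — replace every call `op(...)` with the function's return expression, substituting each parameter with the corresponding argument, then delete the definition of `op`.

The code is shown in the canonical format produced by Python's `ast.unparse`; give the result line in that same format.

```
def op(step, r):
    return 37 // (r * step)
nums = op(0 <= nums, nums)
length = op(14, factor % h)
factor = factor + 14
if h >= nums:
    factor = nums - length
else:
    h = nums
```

Transformed code:
nums = 37 // (nums * (0 <= nums))
length = 37 // (factor % h * 14)
factor = factor + 14
if h >= nums:
    factor = nums - length
else:
    h = nums

nums = 37 // (nums * (0 <= nums))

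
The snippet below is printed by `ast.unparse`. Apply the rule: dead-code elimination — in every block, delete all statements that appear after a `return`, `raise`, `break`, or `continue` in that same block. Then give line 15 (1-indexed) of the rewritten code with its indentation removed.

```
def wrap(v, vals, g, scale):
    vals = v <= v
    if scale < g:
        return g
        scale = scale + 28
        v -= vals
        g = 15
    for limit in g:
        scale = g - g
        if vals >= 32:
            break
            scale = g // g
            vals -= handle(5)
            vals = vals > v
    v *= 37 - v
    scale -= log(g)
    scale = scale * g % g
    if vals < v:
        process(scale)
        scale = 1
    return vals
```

Transformed code:
def wrap(v, vals, g, scale):
    vals = v <= v
    if scale < g:
        return g
    for limit in g:
        scale = g - g
        if vals >= 32:
            break
    v *= 37 - v
    scale -= log(g)
    scale = scale * g % g
    if vals < v:
        process(scale)
        scale = 1
    return vals

return vals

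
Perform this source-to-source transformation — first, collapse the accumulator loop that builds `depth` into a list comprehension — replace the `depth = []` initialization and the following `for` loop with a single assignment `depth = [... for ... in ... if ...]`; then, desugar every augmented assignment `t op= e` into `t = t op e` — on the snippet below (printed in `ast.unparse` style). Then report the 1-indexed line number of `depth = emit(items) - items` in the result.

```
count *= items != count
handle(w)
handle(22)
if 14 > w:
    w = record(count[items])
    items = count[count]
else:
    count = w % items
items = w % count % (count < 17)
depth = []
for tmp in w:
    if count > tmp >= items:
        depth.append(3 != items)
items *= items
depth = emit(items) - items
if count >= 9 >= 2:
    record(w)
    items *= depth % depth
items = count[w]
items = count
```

12

Transformed code:
count = count * (items != count)
handle(w)
handle(22)
if 14 > w:
    w = record(count[items])
    items = count[count]
else:
    count = w % items
items = w % count % (count < 17)
depth = [3 != items for tmp in w if count > tmp >= items]
items = items * items
depth = emit(items) - items
if count >= 9 >= 2:
    record(w)
    items = items * (depth % depth)
items = count[w]
items = count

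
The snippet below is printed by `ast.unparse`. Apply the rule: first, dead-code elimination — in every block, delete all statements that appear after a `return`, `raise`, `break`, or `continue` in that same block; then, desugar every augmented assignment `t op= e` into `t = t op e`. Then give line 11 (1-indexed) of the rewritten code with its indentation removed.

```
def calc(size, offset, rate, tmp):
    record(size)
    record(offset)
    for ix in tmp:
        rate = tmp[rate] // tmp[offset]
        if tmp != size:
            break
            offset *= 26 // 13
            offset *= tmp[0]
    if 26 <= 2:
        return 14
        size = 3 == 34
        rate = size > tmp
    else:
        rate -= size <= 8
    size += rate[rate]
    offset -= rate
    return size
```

Transformed code:
def calc(size, offset, rate, tmp):
    record(size)
    record(offset)
    for ix in tmp:
        rate = tmp[rate] // tmp[offset]
        if tmp != size:
            break
    if 26 <= 2:
        return 14
    else:
        rate = rate - (size <= 8)
    size = size + rate[rate]
    offset = offset - rate
    return size

rate = rate - (size <= 8)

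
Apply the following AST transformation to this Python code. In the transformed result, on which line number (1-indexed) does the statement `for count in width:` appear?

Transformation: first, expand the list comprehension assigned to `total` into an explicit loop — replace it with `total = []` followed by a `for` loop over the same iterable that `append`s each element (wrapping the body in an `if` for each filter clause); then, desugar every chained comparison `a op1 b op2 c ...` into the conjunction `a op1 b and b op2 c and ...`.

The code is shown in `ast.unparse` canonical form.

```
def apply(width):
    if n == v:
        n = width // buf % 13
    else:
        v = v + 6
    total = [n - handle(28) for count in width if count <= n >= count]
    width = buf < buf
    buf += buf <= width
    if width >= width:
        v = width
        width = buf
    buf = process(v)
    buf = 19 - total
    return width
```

7

Transformed code:
def apply(width):
    if n == v:
        n = width // buf % 13
    else:
        v = v + 6
    total = []
    for count in width:
        if count <= n and n >= count:
            total.append(n - handle(28))
    width = buf < buf
    buf += buf <= width
    if width >= width:
        v = width
        width = buf
    buf = process(v)
    buf = 19 - total
    return width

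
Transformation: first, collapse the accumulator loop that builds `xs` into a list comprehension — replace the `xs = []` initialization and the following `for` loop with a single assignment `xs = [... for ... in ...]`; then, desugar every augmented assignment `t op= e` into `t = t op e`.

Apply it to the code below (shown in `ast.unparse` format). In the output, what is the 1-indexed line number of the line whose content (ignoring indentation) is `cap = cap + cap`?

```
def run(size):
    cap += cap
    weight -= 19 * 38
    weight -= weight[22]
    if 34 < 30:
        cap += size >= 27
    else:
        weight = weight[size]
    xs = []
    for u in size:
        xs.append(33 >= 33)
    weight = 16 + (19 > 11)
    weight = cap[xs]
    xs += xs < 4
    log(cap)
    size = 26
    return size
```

Transformed code:
def run(size):
    cap = cap + cap
    weight = weight - 19 * 38
    weight = weight - weight[22]
    if 34 < 30:
        cap = cap + (size >= 27)
    else:
        weight = weight[size]
    xs = [33 >= 33 for u in size]
    weight = 16 + (19 > 11)
    weight = cap[xs]
    xs = xs + (xs < 4)
    log(cap)
    size = 26
    return size

2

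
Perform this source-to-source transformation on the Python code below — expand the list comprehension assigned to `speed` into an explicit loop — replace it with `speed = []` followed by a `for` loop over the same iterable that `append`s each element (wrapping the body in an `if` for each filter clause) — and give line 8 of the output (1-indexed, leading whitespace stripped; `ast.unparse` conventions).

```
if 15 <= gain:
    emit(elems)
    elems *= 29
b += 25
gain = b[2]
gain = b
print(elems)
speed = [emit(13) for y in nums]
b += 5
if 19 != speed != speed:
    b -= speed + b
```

speed = []

Transformed code:
if 15 <= gain:
    emit(elems)
    elems *= 29
b += 25
gain = b[2]
gain = b
print(elems)
speed = []
for y in nums:
    speed.append(emit(13))
b += 5
if 19 != speed != speed:
    b -= speed + b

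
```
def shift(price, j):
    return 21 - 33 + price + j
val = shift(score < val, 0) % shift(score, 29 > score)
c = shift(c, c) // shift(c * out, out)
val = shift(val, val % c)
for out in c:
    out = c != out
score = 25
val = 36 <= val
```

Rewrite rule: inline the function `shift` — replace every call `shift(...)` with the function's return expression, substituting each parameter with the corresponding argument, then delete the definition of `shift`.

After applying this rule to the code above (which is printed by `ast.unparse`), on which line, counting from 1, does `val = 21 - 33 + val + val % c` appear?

3

Transformed code:
val = (21 - 33 + (score < val) + 0) % (21 - 33 + score + (29 > score))
c = (21 - 33 + c + c) // (21 - 33 + c * out + out)
val = 21 - 33 + val + val % c
for out in c:
    out = c != out
score = 25
val = 36 <= val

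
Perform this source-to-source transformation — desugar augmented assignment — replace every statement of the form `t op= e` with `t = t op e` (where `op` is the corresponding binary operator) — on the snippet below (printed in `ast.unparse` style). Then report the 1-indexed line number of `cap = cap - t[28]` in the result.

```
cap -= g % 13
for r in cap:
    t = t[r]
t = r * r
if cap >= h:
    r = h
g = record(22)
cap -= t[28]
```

8

Transformed code:
cap = cap - g % 13
for r in cap:
    t = t[r]
t = r * r
if cap >= h:
    r = h
g = record(22)
cap = cap - t[28]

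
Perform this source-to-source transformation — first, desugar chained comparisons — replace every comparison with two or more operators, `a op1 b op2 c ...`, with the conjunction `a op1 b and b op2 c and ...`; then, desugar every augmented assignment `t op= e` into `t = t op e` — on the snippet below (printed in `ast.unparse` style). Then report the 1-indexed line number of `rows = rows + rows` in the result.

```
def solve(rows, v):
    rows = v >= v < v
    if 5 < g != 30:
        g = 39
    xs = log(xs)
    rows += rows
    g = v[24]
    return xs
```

Transformed code:
def solve(rows, v):
    rows = v >= v and v < v
    if 5 < g and g != 30:
        g = 39
    xs = log(xs)
    rows = rows + rows
    g = v[24]
    return xs

6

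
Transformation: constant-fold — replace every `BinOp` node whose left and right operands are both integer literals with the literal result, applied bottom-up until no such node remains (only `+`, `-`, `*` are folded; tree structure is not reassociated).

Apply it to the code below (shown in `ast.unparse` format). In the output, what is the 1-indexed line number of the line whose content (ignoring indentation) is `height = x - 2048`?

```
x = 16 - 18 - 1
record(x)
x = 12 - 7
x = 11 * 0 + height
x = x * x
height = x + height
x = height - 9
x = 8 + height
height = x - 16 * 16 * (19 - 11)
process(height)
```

9

Transformed code:
x = -3
record(x)
x = 5
x = 0 + height
x = x * x
height = x + height
x = height - 9
x = 8 + height
height = x - 2048
process(height)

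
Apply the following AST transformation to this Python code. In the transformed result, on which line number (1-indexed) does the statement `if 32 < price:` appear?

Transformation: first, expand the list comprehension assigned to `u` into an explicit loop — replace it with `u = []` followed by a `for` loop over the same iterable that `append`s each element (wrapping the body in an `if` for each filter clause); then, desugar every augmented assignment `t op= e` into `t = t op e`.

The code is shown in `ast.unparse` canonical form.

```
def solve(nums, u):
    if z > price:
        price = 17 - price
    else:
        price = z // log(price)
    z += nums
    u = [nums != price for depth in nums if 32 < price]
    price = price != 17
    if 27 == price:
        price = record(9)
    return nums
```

9

Transformed code:
def solve(nums, u):
    if z > price:
        price = 17 - price
    else:
        price = z // log(price)
    z = z + nums
    u = []
    for depth in nums:
        if 32 < price:
            u.append(nums != price)
    price = price != 17
    if 27 == price:
        price = record(9)
    return nums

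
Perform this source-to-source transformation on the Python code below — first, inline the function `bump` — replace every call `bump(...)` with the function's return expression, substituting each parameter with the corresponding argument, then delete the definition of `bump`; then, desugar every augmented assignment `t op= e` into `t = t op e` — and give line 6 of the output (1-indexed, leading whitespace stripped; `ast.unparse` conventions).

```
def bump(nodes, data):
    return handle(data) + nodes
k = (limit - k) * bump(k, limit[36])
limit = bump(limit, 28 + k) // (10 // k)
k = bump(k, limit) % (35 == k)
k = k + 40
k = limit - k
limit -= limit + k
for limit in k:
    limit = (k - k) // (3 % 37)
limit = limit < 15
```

limit = limit - (limit + k)

Transformed code:
k = (limit - k) * (handle(limit[36]) + k)
limit = (handle(28 + k) + limit) // (10 // k)
k = (handle(limit) + k) % (35 == k)
k = k + 40
k = limit - k
limit = limit - (limit + k)
for limit in k:
    limit = (k - k) // (3 % 37)
limit = limit < 15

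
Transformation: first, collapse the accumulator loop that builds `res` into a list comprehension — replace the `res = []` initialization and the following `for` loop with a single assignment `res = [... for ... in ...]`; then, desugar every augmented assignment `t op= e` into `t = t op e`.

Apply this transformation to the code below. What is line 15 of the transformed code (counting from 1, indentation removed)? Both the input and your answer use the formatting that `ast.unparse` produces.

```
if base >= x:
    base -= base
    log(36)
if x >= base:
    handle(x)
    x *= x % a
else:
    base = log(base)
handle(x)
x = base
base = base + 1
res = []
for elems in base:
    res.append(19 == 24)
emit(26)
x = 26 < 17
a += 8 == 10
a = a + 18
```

Transformed code:
if base >= x:
    base = base - base
    log(36)
if x >= base:
    handle(x)
    x = x * (x % a)
else:
    base = log(base)
handle(x)
x = base
base = base + 1
res = [19 == 24 for elems in base]
emit(26)
x = 26 < 17
a = a + (8 == 10)
a = a + 18

a = a + (8 == 10)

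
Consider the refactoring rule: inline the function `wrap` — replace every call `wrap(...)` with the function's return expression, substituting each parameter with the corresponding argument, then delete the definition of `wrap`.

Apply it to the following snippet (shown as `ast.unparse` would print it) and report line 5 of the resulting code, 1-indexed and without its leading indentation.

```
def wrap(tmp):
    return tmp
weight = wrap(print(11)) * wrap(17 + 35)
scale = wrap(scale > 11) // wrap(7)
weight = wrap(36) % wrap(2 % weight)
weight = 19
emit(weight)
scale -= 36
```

Transformed code:
weight = print(11) * (17 + 35)
scale = (scale > 11) // 7
weight = 36 % (2 % weight)
weight = 19
emit(weight)
scale -= 36

emit(weight)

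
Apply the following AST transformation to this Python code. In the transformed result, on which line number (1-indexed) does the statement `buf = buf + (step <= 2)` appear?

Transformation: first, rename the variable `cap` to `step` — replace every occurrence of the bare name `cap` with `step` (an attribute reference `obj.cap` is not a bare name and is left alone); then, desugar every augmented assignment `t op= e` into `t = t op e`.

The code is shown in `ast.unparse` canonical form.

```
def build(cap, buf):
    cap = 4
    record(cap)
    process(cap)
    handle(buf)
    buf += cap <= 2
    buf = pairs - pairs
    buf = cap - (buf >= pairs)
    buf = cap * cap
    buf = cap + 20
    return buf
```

Transformed code:
def build(step, buf):
    step = 4
    record(step)
    process(step)
    handle(buf)
    buf = buf + (step <= 2)
    buf = pairs - pairs
    buf = step - (buf >= pairs)
    buf = step * step
    buf = step + 20
    return buf

6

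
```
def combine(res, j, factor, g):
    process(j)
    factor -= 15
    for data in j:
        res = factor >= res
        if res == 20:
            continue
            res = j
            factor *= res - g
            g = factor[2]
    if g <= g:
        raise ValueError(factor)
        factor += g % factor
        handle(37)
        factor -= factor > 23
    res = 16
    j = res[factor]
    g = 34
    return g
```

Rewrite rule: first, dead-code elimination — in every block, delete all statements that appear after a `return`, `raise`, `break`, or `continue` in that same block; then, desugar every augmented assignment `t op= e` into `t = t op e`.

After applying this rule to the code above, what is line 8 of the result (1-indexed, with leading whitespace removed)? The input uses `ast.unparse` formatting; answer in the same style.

if g <= g:

Transformed code:
def combine(res, j, factor, g):
    process(j)
    factor = factor - 15
    for data in j:
        res = factor >= res
        if res == 20:
            continue
    if g <= g:
        raise ValueError(factor)
    res = 16
    j = res[factor]
    g = 34
    return g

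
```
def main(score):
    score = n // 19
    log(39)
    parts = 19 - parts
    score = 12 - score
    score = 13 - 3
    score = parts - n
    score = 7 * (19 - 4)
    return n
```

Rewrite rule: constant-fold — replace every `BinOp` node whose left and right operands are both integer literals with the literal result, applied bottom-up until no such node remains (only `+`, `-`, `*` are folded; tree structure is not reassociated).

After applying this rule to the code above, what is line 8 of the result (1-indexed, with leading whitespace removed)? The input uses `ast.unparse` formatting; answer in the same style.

Transformed code:
def main(score):
    score = n // 19
    log(39)
    parts = 19 - parts
    score = 12 - score
    score = 10
    score = parts - n
    score = 105
    return n

score = 105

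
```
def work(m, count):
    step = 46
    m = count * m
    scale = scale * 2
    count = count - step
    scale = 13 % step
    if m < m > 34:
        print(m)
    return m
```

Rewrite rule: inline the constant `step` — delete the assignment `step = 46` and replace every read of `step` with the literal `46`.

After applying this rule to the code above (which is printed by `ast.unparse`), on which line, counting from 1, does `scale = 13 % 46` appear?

5

Transformed code:
def work(m, count):
    m = count * m
    scale = scale * 2
    count = count - 46
    scale = 13 % 46
    if m < m > 34:
        print(m)
    return m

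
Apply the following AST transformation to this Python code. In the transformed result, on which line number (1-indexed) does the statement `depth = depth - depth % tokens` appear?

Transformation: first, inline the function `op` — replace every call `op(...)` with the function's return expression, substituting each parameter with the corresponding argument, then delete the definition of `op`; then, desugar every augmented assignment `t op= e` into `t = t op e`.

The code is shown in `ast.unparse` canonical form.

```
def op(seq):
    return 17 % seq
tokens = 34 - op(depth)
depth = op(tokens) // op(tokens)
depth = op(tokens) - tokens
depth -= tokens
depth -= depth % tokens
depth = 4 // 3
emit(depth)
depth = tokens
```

Transformed code:
tokens = 34 - 17 % depth
depth = 17 % tokens // (17 % tokens)
depth = 17 % tokens - tokens
depth = depth - tokens
depth = depth - depth % tokens
depth = 4 // 3
emit(depth)
depth = tokens

5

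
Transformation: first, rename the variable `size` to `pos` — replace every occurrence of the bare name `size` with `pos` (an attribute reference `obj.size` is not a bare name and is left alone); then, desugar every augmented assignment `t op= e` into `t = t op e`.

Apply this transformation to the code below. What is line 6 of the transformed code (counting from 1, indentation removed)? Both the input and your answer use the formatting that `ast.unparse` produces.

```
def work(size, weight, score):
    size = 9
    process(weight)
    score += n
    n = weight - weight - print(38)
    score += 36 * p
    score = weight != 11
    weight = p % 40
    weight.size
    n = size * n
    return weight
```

Transformed code:
def work(pos, weight, score):
    pos = 9
    process(weight)
    score = score + n
    n = weight - weight - print(38)
    score = score + 36 * p
    score = weight != 11
    weight = p % 40
    weight.size
    n = pos * n
    return weight

score = score + 36 * p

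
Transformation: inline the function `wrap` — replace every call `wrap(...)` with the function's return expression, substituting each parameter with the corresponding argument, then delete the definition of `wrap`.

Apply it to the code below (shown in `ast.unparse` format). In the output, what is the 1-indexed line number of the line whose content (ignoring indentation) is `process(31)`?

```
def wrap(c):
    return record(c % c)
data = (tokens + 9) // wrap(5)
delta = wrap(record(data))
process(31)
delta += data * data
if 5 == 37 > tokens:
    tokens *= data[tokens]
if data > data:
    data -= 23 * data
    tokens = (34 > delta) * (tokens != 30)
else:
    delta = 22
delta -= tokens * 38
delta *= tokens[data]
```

Transformed code:
data = (tokens + 9) // record(5 % 5)
delta = record(record(data) % record(data))
process(31)
delta += data * data
if 5 == 37 > tokens:
    tokens *= data[tokens]
if data > data:
    data -= 23 * data
    tokens = (34 > delta) * (tokens != 30)
else:
    delta = 22
delta -= tokens * 38
delta *= tokens[data]

3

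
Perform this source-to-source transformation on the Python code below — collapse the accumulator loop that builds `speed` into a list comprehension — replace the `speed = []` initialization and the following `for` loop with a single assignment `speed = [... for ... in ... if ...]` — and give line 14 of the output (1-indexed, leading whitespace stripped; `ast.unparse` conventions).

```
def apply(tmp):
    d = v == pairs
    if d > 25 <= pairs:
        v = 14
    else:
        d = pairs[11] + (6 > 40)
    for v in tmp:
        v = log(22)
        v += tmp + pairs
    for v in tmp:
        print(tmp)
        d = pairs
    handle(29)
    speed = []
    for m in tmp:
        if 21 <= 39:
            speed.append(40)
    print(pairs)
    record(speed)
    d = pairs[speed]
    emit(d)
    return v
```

speed = [40 for m in tmp if 21 <= 39]

Transformed code:
def apply(tmp):
    d = v == pairs
    if d > 25 <= pairs:
        v = 14
    else:
        d = pairs[11] + (6 > 40)
    for v in tmp:
        v = log(22)
        v += tmp + pairs
    for v in tmp:
        print(tmp)
        d = pairs
    handle(29)
    speed = [40 for m in tmp if 21 <= 39]
    print(pairs)
    record(speed)
    d = pairs[speed]
    emit(d)
    return v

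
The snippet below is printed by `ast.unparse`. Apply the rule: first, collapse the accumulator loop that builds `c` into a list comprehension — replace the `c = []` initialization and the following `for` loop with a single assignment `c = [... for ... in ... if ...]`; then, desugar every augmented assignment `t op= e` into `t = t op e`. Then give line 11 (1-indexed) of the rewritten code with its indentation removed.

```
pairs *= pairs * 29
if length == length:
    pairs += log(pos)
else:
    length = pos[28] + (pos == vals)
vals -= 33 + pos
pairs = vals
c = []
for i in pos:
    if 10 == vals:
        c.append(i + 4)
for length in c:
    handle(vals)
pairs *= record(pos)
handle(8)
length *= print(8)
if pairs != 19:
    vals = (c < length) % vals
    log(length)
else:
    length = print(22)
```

pairs = pairs * record(pos)

Transformed code:
pairs = pairs * (pairs * 29)
if length == length:
    pairs = pairs + log(pos)
else:
    length = pos[28] + (pos == vals)
vals = vals - (33 + pos)
pairs = vals
c = [i + 4 for i in pos if 10 == vals]
for length in c:
    handle(vals)
pairs = pairs * record(pos)
handle(8)
length = length * print(8)
if pairs != 19:
    vals = (c < length) % vals
    log(length)
else:
    length = print(22)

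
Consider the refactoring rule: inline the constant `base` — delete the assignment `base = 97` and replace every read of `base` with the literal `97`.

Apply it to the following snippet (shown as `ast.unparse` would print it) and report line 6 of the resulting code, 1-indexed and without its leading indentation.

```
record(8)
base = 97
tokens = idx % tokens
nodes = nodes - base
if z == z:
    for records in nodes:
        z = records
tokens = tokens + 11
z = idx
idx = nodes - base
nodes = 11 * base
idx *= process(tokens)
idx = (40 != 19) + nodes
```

Transformed code:
record(8)
tokens = idx % tokens
nodes = nodes - 97
if z == z:
    for records in nodes:
        z = records
tokens = tokens + 11
z = idx
idx = nodes - 97
nodes = 11 * 97
idx *= process(tokens)
idx = (40 != 19) + nodes

z = records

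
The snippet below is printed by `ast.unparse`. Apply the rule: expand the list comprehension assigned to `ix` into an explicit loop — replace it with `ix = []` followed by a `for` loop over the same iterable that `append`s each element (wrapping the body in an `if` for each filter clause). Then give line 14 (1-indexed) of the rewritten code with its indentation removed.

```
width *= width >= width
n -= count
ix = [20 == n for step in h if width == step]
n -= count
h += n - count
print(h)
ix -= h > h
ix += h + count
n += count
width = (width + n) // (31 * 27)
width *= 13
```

width *= 13

Transformed code:
width *= width >= width
n -= count
ix = []
for step in h:
    if width == step:
        ix.append(20 == n)
n -= count
h += n - count
print(h)
ix -= h > h
ix += h + count
n += count
width = (width + n) // (31 * 27)
width *= 13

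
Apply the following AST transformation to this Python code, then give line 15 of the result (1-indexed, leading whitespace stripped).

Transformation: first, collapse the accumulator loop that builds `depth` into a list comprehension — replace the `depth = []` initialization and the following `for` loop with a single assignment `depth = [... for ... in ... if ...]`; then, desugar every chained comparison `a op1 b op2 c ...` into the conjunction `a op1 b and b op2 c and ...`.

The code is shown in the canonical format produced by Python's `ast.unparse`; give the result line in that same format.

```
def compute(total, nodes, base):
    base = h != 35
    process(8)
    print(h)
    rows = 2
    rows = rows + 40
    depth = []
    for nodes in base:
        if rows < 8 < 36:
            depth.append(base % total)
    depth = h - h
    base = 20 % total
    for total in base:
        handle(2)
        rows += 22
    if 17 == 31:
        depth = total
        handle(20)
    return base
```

Transformed code:
def compute(total, nodes, base):
    base = h != 35
    process(8)
    print(h)
    rows = 2
    rows = rows + 40
    depth = [base % total for nodes in base if rows < 8 and 8 < 36]
    depth = h - h
    base = 20 % total
    for total in base:
        handle(2)
        rows += 22
    if 17 == 31:
        depth = total
        handle(20)
    return base

handle(20)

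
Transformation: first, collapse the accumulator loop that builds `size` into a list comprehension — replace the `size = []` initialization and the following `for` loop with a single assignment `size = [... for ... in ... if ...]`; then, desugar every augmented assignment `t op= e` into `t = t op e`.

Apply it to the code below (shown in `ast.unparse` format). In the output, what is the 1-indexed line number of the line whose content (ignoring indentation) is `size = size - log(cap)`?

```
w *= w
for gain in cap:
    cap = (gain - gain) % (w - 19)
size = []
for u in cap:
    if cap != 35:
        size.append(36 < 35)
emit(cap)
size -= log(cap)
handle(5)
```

6

Transformed code:
w = w * w
for gain in cap:
    cap = (gain - gain) % (w - 19)
size = [36 < 35 for u in cap if cap != 35]
emit(cap)
size = size - log(cap)
handle(5)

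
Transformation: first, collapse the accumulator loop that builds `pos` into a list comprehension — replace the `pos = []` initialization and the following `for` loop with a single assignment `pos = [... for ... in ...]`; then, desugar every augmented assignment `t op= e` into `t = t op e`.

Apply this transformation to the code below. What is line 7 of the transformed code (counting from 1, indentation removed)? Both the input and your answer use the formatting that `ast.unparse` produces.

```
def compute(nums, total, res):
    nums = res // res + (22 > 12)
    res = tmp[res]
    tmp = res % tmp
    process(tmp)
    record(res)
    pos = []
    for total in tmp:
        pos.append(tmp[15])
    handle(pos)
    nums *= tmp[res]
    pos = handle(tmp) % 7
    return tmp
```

pos = [tmp[15] for total in tmp]

Transformed code:
def compute(nums, total, res):
    nums = res // res + (22 > 12)
    res = tmp[res]
    tmp = res % tmp
    process(tmp)
    record(res)
    pos = [tmp[15] for total in tmp]
    handle(pos)
    nums = nums * tmp[res]
    pos = handle(tmp) % 7
    return tmp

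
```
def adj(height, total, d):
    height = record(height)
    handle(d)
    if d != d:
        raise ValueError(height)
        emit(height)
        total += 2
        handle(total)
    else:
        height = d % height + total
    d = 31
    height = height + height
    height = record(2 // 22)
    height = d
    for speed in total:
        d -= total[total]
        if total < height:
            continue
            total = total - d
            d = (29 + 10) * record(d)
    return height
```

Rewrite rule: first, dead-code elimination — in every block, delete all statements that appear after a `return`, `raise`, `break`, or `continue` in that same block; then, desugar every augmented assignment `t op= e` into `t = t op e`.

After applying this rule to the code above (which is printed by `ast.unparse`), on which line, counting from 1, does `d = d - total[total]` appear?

13

Transformed code:
def adj(height, total, d):
    height = record(height)
    handle(d)
    if d != d:
        raise ValueError(height)
    else:
        height = d % height + total
    d = 31
    height = height + height
    height = record(2 // 22)
    height = d
    for speed in total:
        d = d - total[total]
        if total < height:
            continue
    return height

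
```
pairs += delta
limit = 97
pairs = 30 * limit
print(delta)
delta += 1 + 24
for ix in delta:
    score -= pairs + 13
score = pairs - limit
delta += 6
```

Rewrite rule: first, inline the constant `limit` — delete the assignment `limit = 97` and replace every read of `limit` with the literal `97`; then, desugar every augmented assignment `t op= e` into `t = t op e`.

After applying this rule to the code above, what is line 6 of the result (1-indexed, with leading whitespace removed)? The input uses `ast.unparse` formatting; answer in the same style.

score = score - (pairs + 13)

Transformed code:
pairs = pairs + delta
pairs = 30 * 97
print(delta)
delta = delta + (1 + 24)
for ix in delta:
    score = score - (pairs + 13)
score = pairs - 97
delta = delta + 6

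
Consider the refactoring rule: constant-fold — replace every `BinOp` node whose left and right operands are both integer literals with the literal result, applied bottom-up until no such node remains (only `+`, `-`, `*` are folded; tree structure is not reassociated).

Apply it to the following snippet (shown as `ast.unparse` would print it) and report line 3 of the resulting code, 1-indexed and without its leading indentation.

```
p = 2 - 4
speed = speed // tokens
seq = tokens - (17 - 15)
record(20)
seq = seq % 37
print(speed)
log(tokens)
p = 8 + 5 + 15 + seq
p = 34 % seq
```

seq = tokens - 2

Transformed code:
p = -2
speed = speed // tokens
seq = tokens - 2
record(20)
seq = seq % 37
print(speed)
log(tokens)
p = 28 + seq
p = 34 % seq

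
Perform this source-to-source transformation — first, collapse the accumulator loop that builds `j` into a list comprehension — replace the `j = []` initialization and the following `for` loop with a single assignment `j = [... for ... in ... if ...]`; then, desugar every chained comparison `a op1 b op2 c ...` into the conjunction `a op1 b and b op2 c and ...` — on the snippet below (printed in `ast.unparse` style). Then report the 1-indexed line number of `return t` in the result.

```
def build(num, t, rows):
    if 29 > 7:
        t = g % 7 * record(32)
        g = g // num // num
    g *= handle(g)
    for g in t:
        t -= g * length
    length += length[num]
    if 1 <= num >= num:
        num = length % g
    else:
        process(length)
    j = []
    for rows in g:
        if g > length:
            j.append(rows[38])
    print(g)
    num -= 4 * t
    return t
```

Transformed code:
def build(num, t, rows):
    if 29 > 7:
        t = g % 7 * record(32)
        g = g // num // num
    g *= handle(g)
    for g in t:
        t -= g * length
    length += length[num]
    if 1 <= num and num >= num:
        num = length % g
    else:
        process(length)
    j = [rows[38] for rows in g if g > length]
    print(g)
    num -= 4 * t
    return t

16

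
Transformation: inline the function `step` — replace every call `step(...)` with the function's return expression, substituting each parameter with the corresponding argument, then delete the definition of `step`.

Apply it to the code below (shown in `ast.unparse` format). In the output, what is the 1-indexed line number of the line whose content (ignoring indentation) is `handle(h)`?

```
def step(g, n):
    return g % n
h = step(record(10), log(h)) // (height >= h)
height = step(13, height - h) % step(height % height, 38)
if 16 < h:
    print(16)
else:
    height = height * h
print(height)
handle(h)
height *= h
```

8

Transformed code:
h = record(10) % log(h) // (height >= h)
height = 13 % (height - h) % (height % height % 38)
if 16 < h:
    print(16)
else:
    height = height * h
print(height)
handle(h)
height *= h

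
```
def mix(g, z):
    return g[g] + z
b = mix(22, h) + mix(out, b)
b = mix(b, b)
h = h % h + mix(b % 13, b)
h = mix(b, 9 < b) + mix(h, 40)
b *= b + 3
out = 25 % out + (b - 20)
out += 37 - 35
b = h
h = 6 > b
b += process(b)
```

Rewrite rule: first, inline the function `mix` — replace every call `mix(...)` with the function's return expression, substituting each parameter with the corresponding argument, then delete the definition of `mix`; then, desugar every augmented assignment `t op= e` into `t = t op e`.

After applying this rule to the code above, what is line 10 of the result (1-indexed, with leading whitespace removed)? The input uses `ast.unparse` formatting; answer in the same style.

Transformed code:
b = 22[22] + h + (out[out] + b)
b = b[b] + b
h = h % h + ((b % 13)[b % 13] + b)
h = b[b] + (9 < b) + (h[h] + 40)
b = b * (b + 3)
out = 25 % out + (b - 20)
out = out + (37 - 35)
b = h
h = 6 > b
b = b + process(b)

b = b + process(b)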